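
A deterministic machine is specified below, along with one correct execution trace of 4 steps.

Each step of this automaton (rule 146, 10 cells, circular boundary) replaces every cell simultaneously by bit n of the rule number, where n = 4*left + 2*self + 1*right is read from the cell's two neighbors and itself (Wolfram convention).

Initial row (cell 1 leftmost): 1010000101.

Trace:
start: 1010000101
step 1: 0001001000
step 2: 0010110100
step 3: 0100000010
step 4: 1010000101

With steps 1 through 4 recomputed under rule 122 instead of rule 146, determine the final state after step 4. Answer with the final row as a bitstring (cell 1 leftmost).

0000000000

(re-executing steps 1..4 under rule 122; state before step 1: 1010000101)
step 1: 1101001011
step 2: 0110110110
step 3: 1111111111
step 4: 0000000000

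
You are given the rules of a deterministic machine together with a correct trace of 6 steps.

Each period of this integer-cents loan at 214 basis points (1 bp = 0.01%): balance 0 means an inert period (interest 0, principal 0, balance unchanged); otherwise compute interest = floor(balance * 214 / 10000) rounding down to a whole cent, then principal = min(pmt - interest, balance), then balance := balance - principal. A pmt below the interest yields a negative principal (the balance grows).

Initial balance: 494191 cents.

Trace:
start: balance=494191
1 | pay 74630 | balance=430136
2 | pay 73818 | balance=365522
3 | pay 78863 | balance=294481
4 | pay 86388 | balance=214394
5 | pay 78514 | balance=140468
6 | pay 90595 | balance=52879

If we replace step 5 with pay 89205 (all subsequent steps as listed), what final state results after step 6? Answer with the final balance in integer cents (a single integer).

(re-executing from step 5 with the substitution; state before step 5: balance=214394)
5 | pay 89205 | balance=129777
6 | pay 90595 | balance=41959

41959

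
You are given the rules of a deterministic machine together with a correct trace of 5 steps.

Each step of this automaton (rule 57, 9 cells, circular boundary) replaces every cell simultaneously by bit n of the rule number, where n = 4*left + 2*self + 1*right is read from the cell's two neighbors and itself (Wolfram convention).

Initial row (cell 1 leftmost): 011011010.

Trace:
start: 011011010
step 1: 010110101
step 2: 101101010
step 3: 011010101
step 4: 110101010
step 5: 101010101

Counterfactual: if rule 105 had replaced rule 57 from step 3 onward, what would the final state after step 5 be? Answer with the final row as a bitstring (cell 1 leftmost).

110011101

(re-executing steps 3..5 under rule 105; state before step 3: 101101010)
step 3: 011110101
step 4: 110011010
step 5: 110011101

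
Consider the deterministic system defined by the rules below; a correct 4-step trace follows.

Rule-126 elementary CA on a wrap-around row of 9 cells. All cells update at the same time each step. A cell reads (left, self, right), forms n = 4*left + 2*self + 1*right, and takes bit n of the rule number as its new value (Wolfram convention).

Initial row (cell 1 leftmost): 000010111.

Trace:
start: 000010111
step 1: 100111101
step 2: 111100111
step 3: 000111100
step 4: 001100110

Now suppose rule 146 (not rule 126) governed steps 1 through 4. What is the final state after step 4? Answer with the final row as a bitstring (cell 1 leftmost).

010000100

(re-executing steps 1..4 under rule 146; state before step 1: 000010111)
step 1: 100100010
step 2: 011010100
step 3: 100000010
step 4: 010000100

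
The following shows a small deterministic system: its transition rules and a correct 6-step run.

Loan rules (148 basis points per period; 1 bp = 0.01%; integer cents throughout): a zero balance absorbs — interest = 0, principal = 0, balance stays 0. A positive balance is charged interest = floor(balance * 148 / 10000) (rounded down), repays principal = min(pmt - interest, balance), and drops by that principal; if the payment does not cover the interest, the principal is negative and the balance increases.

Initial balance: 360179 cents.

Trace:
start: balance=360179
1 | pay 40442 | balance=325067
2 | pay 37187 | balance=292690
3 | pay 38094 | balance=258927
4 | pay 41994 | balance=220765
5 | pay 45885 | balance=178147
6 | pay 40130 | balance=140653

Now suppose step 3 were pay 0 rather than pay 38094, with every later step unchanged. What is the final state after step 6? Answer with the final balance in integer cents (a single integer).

180463

(re-executing from step 3 with the substitution; state before step 3: balance=292690)
3 | pay 0 | balance=297021
4 | pay 41994 | balance=259422
5 | pay 45885 | balance=217376
6 | pay 40130 | balance=180463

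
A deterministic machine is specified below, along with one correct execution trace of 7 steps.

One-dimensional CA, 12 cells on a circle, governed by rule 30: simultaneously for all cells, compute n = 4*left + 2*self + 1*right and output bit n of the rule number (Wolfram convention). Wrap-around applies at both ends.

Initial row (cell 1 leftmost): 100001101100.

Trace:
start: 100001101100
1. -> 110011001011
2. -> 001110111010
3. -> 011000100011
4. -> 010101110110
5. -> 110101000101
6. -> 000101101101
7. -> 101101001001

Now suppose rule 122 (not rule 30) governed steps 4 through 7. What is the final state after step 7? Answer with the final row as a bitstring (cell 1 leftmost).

(re-executing steps 4..7 under rule 122; state before step 4: 011000100011)
4. -> 111101010111
5. -> 000110101100
6. -> 001111011110
7. -> 011001110011

011001110011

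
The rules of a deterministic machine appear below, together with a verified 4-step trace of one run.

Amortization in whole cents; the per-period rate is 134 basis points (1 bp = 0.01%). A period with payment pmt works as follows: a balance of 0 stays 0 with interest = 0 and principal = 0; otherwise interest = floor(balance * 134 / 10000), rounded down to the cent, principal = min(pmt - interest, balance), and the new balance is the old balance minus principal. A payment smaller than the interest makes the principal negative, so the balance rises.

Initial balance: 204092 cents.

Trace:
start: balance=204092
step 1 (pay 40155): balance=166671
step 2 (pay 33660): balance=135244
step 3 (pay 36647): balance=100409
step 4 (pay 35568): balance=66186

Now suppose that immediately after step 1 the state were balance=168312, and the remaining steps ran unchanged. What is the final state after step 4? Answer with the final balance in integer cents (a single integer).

state after step 1 := balance=168312
step 2 (pay 33660): balance=136907
step 3 (pay 36647): balance=102094
step 4 (pay 35568): balance=67894

67894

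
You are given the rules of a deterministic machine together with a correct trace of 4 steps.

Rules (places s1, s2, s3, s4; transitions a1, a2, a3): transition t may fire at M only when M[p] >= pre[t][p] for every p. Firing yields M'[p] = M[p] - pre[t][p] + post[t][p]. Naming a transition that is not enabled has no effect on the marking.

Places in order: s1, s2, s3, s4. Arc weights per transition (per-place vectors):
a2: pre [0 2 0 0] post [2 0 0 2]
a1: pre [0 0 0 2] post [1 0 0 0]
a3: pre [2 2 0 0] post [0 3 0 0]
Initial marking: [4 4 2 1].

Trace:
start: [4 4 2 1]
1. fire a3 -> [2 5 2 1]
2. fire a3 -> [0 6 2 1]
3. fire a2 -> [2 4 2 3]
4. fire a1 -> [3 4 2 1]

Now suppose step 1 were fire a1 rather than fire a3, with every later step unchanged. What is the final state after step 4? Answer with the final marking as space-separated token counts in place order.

(re-executing from step 1 with the substitution; state before step 1: [4 4 2 1])
1. fire a1 -> [4 4 2 1]
2. fire a3 -> [2 5 2 1]
3. fire a2 -> [4 3 2 3]
4. fire a1 -> [5 3 2 1]

5 3 2 1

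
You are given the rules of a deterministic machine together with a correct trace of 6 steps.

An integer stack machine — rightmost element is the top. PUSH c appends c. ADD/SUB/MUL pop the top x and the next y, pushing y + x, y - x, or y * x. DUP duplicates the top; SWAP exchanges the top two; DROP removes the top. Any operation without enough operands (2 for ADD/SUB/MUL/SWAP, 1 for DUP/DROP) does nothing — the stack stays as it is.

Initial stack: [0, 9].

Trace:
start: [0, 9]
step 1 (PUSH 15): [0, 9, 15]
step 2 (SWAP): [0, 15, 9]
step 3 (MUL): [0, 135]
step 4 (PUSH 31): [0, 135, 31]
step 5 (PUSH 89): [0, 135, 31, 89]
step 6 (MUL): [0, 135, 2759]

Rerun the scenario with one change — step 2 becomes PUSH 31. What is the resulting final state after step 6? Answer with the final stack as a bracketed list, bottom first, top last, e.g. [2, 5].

[0, 9, 465, 2759]

(re-executing from step 2 with the substitution; state before step 2: [0, 9, 15])
step 2 (PUSH 31): [0, 9, 15, 31]
step 3 (MUL): [0, 9, 465]
step 4 (PUSH 31): [0, 9, 465, 31]
step 5 (PUSH 89): [0, 9, 465, 31, 89]
step 6 (MUL): [0, 9, 465, 2759]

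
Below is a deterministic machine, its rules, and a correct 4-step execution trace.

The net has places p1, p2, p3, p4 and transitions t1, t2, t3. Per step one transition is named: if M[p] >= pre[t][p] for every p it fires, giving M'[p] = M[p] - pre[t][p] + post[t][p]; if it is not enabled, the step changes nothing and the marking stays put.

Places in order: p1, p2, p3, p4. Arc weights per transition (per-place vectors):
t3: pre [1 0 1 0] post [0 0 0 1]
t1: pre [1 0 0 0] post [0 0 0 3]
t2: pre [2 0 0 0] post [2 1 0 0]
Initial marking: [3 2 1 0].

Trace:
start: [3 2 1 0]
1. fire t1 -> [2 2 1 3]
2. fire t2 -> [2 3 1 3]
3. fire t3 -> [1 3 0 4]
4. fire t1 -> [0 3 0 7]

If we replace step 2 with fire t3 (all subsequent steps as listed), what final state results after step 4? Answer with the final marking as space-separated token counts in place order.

0 2 0 7

(re-executing from step 2 with the substitution; state before step 2: [2 2 1 3])
2. fire t3 -> [1 2 0 4]
3. fire t3 -> [1 2 0 4]
4. fire t1 -> [0 2 0 7]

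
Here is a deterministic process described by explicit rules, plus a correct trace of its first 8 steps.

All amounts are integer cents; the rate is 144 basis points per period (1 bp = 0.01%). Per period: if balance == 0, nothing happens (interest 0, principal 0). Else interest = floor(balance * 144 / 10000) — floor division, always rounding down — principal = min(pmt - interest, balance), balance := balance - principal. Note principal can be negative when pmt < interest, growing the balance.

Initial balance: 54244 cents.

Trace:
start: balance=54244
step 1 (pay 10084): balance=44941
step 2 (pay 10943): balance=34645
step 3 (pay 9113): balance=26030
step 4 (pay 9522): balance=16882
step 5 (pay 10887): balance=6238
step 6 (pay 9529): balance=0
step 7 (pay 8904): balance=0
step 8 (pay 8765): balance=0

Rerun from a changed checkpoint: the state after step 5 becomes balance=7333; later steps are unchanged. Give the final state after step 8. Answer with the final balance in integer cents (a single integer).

0

state after step 5 := balance=7333
step 6 (pay 9529): balance=0
step 7 (pay 8904): balance=0
step 8 (pay 8765): balance=0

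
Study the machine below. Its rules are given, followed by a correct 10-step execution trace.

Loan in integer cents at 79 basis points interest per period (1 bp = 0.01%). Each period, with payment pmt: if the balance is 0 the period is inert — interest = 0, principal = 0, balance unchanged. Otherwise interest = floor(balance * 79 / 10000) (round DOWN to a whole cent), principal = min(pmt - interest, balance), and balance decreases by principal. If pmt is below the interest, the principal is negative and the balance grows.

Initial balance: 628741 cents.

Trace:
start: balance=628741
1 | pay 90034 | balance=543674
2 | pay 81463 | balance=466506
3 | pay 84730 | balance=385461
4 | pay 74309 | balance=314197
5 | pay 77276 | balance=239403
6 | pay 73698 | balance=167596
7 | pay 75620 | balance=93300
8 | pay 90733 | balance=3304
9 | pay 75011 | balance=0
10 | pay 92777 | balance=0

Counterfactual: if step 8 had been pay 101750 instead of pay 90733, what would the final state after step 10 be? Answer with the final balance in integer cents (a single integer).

0

(re-executing from step 8 with the substitution; state before step 8: balance=93300)
8 | pay 101750 | balance=0
9 | pay 75011 | balance=0
10 | pay 92777 | balance=0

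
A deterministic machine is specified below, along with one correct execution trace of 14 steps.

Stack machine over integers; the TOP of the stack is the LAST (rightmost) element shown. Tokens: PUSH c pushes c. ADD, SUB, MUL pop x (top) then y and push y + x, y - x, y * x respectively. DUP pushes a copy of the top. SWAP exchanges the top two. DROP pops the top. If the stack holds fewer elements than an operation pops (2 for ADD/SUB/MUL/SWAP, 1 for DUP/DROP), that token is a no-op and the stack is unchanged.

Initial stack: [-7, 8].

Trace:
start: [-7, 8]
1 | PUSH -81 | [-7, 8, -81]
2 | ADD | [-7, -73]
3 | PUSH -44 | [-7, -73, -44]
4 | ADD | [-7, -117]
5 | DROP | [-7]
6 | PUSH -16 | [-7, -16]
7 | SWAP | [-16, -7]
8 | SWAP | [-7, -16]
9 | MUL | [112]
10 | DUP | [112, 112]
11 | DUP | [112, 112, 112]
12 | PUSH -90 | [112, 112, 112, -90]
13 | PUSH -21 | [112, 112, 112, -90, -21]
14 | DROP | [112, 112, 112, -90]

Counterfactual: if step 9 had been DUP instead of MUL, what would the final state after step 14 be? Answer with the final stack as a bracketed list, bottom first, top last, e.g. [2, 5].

(re-executing from step 9 with the substitution; state before step 9: [-7, -16])
9 | DUP | [-7, -16, -16]
10 | DUP | [-7, -16, -16, -16]
11 | DUP | [-7, -16, -16, -16, -16]
12 | PUSH -90 | [-7, -16, -16, -16, -16, -90]
13 | PUSH -21 | [-7, -16, -16, -16, -16, -90, -21]
14 | DROP | [-7, -16, -16, -16, -16, -90]

[-7, -16, -16, -16, -16, -90]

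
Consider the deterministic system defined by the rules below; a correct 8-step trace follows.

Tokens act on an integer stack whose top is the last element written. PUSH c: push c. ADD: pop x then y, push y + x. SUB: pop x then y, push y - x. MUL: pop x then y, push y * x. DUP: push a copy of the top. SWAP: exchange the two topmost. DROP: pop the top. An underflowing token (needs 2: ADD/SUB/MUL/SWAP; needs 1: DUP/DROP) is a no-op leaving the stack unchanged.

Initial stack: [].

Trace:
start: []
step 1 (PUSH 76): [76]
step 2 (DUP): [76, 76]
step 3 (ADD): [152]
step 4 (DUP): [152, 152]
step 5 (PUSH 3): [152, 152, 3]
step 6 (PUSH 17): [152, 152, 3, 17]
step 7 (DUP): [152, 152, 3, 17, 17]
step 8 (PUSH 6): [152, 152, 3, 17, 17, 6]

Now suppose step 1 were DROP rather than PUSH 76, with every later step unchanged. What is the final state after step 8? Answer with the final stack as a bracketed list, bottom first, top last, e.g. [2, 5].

(re-executing from step 1 with the substitution; state before step 1: [])
step 1 (DROP): []
step 2 (DUP): []
step 3 (ADD): []
step 4 (DUP): []
step 5 (PUSH 3): [3]
step 6 (PUSH 17): [3, 17]
step 7 (DUP): [3, 17, 17]
step 8 (PUSH 6): [3, 17, 17, 6]

[3, 17, 17, 6]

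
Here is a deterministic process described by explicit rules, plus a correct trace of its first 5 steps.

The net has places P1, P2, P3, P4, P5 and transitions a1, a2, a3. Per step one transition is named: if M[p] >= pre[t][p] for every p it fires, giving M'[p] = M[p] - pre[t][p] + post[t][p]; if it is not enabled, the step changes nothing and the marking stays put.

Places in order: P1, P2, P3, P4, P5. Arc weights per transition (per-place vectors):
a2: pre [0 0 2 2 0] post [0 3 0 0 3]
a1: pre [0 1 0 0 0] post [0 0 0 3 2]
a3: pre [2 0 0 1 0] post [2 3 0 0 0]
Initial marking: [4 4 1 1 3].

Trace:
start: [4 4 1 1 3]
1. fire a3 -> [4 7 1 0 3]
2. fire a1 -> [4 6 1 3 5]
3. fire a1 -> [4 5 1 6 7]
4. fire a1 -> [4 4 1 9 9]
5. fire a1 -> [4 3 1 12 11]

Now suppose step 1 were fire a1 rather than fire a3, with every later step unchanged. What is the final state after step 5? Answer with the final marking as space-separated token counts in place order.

4 0 1 13 11

(re-executing from step 1 with the substitution; state before step 1: [4 4 1 1 3])
1. fire a1 -> [4 3 1 4 5]
2. fire a1 -> [4 2 1 7 7]
3. fire a1 -> [4 1 1 10 9]
4. fire a1 -> [4 0 1 13 11]
5. fire a1 -> [4 0 1 13 11]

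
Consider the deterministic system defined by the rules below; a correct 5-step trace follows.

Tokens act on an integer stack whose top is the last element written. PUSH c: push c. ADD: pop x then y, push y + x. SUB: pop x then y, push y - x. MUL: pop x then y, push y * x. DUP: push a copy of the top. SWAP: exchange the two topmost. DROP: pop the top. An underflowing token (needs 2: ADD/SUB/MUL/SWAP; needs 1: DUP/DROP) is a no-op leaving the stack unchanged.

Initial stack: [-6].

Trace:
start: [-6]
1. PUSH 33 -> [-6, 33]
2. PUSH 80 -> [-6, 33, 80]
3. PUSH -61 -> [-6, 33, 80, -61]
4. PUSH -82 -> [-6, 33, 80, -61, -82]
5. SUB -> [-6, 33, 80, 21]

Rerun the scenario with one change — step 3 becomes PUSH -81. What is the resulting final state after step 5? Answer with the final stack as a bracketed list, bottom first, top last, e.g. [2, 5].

[-6, 33, 80, 1]

(re-executing from step 3 with the substitution; state before step 3: [-6, 33, 80])
3. PUSH -81 -> [-6, 33, 80, -81]
4. PUSH -82 -> [-6, 33, 80, -81, -82]
5. SUB -> [-6, 33, 80, 1]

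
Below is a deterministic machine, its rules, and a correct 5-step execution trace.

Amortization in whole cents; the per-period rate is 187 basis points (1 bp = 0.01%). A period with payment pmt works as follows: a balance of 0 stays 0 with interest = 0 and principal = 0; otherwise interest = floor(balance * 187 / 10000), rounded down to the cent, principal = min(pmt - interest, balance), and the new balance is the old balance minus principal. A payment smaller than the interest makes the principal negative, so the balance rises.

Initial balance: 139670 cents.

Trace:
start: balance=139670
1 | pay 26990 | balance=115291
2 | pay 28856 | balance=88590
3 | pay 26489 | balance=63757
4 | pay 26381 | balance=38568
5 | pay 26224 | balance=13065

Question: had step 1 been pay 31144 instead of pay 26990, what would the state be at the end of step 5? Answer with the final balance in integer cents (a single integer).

8592

(re-executing from step 1 with the substitution; state before step 1: balance=139670)
1 | pay 31144 | balance=111137
2 | pay 28856 | balance=84359
3 | pay 26489 | balance=59447
4 | pay 26381 | balance=34177
5 | pay 26224 | balance=8592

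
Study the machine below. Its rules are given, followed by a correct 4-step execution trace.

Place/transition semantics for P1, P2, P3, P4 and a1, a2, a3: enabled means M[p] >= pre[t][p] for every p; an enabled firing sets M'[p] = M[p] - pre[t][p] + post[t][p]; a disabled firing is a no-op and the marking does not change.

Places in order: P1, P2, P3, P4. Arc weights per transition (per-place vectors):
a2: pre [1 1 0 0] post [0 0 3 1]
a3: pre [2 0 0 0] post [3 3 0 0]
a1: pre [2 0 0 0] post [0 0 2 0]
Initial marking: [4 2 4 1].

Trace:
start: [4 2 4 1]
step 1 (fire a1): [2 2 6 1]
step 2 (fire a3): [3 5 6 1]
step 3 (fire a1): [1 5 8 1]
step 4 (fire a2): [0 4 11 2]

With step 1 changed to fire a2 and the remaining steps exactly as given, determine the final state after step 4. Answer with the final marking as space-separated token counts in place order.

1 3 12 3

(re-executing from step 1 with the substitution; state before step 1: [4 2 4 1])
step 1 (fire a2): [3 1 7 2]
step 2 (fire a3): [4 4 7 2]
step 3 (fire a1): [2 4 9 2]
step 4 (fire a2): [1 3 12 3]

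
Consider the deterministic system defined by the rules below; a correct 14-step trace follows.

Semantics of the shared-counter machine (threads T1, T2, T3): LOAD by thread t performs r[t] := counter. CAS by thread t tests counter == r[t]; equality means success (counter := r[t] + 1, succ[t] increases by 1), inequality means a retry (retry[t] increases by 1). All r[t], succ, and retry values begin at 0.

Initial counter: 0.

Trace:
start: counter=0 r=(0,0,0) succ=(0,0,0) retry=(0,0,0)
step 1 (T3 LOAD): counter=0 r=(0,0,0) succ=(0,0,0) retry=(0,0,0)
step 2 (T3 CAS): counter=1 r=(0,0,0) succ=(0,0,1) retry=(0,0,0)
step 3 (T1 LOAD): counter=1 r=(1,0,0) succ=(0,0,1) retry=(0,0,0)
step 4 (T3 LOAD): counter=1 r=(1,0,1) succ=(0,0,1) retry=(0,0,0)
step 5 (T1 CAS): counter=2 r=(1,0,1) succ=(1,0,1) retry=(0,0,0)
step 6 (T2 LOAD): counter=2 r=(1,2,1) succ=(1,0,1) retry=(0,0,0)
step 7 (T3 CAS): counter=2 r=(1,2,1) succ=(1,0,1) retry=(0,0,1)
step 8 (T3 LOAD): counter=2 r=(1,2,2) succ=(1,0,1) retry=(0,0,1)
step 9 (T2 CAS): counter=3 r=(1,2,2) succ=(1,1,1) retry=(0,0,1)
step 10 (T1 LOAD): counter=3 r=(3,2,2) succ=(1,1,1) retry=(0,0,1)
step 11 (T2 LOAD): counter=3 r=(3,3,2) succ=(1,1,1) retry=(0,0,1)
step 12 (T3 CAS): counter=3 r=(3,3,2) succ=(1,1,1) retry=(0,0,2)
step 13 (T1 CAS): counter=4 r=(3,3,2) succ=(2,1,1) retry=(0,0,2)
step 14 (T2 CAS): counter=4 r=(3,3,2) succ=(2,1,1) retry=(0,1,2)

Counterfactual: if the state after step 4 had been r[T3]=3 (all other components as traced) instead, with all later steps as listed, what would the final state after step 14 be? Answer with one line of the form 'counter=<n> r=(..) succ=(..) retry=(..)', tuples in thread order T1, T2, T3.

counter=4 r=(3,3,2) succ=(2,1,1) retry=(0,1,2)

state after step 4 := counter=1 r=(1,0,3) succ=(0,0,1) retry=(0,0,0)
step 5 (T1 CAS): counter=2 r=(1,0,3) succ=(1,0,1) retry=(0,0,0)
step 6 (T2 LOAD): counter=2 r=(1,2,3) succ=(1,0,1) retry=(0,0,0)
step 7 (T3 CAS): counter=2 r=(1,2,3) succ=(1,0,1) retry=(0,0,1)
step 8 (T3 LOAD): counter=2 r=(1,2,2) succ=(1,0,1) retry=(0,0,1)
step 9 (T2 CAS): counter=3 r=(1,2,2) succ=(1,1,1) retry=(0,0,1)
step 10 (T1 LOAD): counter=3 r=(3,2,2) succ=(1,1,1) retry=(0,0,1)
step 11 (T2 LOAD): counter=3 r=(3,3,2) succ=(1,1,1) retry=(0,0,1)
step 12 (T3 CAS): counter=3 r=(3,3,2) succ=(1,1,1) retry=(0,0,2)
step 13 (T1 CAS): counter=4 r=(3,3,2) succ=(2,1,1) retry=(0,0,2)
step 14 (T2 CAS): counter=4 r=(3,3,2) succ=(2,1,1) retry=(0,1,2)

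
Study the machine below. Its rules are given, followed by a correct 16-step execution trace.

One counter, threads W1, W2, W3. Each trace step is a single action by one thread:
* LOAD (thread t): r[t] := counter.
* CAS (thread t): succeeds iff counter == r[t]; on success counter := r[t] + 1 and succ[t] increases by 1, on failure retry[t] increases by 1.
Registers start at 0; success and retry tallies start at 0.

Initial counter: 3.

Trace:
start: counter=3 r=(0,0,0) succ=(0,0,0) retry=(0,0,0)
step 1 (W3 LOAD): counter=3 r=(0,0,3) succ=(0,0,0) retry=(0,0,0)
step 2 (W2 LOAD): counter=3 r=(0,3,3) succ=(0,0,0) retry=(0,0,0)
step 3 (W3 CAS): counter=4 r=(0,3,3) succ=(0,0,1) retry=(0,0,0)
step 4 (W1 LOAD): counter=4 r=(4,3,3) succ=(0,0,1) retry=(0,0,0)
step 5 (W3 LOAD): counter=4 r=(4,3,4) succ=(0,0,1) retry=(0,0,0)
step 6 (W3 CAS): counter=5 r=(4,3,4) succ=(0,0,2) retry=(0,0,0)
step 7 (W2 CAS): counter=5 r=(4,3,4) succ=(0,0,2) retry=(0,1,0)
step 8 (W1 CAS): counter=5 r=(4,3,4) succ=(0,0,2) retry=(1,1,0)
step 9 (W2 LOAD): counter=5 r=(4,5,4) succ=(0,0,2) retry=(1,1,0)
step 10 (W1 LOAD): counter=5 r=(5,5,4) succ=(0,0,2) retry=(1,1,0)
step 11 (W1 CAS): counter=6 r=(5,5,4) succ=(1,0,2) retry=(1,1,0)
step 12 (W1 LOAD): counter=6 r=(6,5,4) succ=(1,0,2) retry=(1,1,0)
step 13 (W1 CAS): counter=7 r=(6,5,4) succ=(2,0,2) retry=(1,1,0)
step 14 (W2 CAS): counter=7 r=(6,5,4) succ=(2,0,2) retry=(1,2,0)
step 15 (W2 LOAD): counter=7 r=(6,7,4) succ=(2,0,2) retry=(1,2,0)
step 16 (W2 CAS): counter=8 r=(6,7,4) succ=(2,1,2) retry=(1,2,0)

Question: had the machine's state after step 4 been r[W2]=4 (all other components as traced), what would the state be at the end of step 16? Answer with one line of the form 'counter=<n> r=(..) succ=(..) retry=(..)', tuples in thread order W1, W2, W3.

counter=8 r=(6,7,4) succ=(2,1,2) retry=(1,2,0)

state after step 4 := counter=4 r=(4,4,3) succ=(0,0,1) retry=(0,0,0)
step 5 (W3 LOAD): counter=4 r=(4,4,4) succ=(0,0,1) retry=(0,0,0)
step 6 (W3 CAS): counter=5 r=(4,4,4) succ=(0,0,2) retry=(0,0,0)
step 7 (W2 CAS): counter=5 r=(4,4,4) succ=(0,0,2) retry=(0,1,0)
step 8 (W1 CAS): counter=5 r=(4,4,4) succ=(0,0,2) retry=(1,1,0)
step 9 (W2 LOAD): counter=5 r=(4,5,4) succ=(0,0,2) retry=(1,1,0)
step 10 (W1 LOAD): counter=5 r=(5,5,4) succ=(0,0,2) retry=(1,1,0)
step 11 (W1 CAS): counter=6 r=(5,5,4) succ=(1,0,2) retry=(1,1,0)
step 12 (W1 LOAD): counter=6 r=(6,5,4) succ=(1,0,2) retry=(1,1,0)
step 13 (W1 CAS): counter=7 r=(6,5,4) succ=(2,0,2) retry=(1,1,0)
step 14 (W2 CAS): counter=7 r=(6,5,4) succ=(2,0,2) retry=(1,2,0)
step 15 (W2 LOAD): counter=7 r=(6,7,4) succ=(2,0,2) retry=(1,2,0)
step 16 (W2 CAS): counter=8 r=(6,7,4) succ=(2,1,2) retry=(1,2,0)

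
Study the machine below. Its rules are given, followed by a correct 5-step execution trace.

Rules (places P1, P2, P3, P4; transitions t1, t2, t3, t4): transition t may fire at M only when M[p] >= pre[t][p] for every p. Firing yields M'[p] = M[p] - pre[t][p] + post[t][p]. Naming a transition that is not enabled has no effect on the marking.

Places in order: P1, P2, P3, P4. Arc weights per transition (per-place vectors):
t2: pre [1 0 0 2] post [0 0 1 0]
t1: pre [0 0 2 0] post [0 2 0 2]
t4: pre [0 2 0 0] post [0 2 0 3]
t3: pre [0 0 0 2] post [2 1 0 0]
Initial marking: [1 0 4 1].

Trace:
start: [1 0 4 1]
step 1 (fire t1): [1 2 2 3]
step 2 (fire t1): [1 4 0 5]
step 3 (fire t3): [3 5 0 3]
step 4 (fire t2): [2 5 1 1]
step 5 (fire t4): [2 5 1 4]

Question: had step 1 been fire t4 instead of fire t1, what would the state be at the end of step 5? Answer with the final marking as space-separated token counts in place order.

(re-executing from step 1 with the substitution; state before step 1: [1 0 4 1])
step 1 (fire t4): [1 0 4 1]
step 2 (fire t1): [1 2 2 3]
step 3 (fire t3): [3 3 2 1]
step 4 (fire t2): [3 3 2 1]
step 5 (fire t4): [3 3 2 4]

3 3 2 4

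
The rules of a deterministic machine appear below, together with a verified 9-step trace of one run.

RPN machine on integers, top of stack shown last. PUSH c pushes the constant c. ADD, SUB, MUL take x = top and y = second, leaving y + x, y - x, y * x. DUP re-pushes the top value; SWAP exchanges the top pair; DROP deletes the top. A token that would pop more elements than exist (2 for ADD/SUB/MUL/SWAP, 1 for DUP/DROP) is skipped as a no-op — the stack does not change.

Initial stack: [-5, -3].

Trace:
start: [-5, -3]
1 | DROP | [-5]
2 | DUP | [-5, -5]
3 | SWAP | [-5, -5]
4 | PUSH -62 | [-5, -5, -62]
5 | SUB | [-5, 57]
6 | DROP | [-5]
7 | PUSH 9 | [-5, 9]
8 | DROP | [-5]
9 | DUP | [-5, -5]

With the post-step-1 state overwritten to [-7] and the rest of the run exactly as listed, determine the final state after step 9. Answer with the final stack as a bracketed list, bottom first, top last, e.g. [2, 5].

[-7, -7]

state after step 1 := [-7]
2 | DUP | [-7, -7]
3 | SWAP | [-7, -7]
4 | PUSH -62 | [-7, -7, -62]
5 | SUB | [-7, 55]
6 | DROP | [-7]
7 | PUSH 9 | [-7, 9]
8 | DROP | [-7]
9 | DUP | [-7, -7]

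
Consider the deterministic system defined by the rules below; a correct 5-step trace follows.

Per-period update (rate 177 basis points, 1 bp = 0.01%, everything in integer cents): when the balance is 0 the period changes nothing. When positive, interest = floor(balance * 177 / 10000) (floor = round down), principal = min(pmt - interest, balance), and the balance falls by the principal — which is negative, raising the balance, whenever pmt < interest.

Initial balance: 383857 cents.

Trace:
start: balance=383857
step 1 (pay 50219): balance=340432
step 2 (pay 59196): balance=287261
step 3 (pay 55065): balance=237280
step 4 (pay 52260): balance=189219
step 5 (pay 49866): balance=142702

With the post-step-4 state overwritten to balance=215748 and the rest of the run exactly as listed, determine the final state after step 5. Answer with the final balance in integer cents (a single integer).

169700

state after step 4 := balance=215748
step 5 (pay 49866): balance=169700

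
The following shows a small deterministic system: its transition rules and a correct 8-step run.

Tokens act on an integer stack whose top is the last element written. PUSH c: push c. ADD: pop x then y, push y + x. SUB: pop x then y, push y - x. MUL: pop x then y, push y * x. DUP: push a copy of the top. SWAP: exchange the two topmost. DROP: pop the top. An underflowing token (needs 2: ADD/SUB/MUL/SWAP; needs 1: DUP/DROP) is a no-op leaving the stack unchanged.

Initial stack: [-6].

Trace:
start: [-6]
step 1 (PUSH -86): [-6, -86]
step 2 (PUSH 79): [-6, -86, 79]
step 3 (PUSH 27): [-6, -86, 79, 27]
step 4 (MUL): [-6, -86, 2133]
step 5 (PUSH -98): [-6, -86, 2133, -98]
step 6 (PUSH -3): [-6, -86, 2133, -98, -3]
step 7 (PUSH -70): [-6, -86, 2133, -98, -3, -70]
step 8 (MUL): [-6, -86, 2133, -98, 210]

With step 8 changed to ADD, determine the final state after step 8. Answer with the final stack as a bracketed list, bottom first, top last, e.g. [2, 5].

(re-executing from step 8 with the substitution; state before step 8: [-6, -86, 2133, -98, -3, -70])
step 8 (ADD): [-6, -86, 2133, -98, -73]

[-6, -86, 2133, -98, -73]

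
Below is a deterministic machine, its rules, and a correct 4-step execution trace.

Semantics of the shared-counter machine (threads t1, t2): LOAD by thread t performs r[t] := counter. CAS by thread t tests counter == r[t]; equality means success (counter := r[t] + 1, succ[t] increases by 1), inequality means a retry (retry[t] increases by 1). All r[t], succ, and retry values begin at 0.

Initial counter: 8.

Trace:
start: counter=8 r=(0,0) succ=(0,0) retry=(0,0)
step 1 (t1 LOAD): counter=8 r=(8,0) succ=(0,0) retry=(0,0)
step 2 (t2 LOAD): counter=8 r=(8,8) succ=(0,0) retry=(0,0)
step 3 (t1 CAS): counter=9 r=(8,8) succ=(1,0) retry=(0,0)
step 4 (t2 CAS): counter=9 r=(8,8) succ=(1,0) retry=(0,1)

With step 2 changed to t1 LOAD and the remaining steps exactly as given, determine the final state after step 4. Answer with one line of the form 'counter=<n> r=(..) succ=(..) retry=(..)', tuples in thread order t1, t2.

counter=9 r=(8,0) succ=(1,0) retry=(0,1)

(re-executing from step 2 with the substitution; state before step 2: counter=8 r=(8,0) succ=(0,0) retry=(0,0))
step 2 (t1 LOAD): counter=8 r=(8,0) succ=(0,0) retry=(0,0)
step 3 (t1 CAS): counter=9 r=(8,0) succ=(1,0) retry=(0,0)
step 4 (t2 CAS): counter=9 r=(8,0) succ=(1,0) retry=(0,1)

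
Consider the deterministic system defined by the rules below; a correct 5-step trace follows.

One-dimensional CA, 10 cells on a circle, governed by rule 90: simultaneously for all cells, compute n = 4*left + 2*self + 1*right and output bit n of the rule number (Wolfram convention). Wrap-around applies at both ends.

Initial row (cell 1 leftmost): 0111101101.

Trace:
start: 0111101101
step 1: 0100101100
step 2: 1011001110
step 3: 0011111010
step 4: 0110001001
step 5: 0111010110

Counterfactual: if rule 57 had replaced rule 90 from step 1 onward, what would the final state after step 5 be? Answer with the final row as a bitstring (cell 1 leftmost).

(re-executing steps 1..5 under rule 57; state before step 1: 0111101101)
step 1: 1100011010
step 2: 1011010101
step 3: 0110101011
step 4: 1101010110
step 5: 1010101101

1010101101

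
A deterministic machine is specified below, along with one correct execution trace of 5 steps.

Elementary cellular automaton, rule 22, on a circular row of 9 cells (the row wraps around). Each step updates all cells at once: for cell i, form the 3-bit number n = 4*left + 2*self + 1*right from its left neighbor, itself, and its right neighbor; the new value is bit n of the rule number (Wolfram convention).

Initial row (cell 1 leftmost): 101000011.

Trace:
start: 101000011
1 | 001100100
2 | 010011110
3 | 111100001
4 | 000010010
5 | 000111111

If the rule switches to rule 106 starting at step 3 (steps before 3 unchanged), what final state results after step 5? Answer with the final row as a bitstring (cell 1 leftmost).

011011010

(re-executing steps 3..5 under rule 106; state before step 3: 010011110)
3 | 100110010
4 | 001110101
5 | 011011010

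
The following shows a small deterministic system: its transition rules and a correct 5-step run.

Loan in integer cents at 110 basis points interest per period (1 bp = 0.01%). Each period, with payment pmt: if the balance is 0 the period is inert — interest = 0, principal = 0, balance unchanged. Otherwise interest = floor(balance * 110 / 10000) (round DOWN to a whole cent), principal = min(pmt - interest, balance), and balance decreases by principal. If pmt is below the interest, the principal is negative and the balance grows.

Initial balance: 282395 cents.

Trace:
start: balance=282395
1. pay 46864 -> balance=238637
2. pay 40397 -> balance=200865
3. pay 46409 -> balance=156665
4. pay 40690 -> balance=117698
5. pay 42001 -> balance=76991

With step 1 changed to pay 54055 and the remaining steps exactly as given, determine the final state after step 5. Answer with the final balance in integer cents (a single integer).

(re-executing from step 1 with the substitution; state before step 1: balance=282395)
1. pay 54055 -> balance=231446
2. pay 40397 -> balance=193594
3. pay 46409 -> balance=149314
4. pay 40690 -> balance=110266
5. pay 42001 -> balance=69477

69477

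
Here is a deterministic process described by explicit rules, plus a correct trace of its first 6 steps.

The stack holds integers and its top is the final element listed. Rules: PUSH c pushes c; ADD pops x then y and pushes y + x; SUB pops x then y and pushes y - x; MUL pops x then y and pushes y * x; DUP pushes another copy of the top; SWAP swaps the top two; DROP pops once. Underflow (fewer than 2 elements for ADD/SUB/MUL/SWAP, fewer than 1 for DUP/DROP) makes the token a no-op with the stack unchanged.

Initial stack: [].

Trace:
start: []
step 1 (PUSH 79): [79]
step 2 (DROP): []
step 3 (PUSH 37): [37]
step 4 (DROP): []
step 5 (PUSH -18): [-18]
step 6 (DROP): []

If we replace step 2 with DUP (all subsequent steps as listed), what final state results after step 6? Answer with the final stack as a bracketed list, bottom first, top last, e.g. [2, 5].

(re-executing from step 2 with the substitution; state before step 2: [79])
step 2 (DUP): [79, 79]
step 3 (PUSH 37): [79, 79, 37]
step 4 (DROP): [79, 79]
step 5 (PUSH -18): [79, 79, -18]
step 6 (DROP): [79, 79]

[79, 79]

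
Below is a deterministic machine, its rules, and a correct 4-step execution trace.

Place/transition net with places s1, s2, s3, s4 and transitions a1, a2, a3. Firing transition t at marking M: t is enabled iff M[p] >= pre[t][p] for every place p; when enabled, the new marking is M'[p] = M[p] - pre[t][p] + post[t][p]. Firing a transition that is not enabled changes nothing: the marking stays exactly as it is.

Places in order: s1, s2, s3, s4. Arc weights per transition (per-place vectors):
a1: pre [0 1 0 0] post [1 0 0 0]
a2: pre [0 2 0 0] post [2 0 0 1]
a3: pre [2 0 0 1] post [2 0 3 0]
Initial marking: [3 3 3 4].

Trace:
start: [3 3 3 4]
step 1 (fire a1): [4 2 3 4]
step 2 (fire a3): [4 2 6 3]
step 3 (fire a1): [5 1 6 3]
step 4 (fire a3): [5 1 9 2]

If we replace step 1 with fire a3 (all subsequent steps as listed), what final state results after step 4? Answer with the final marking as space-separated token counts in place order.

(re-executing from step 1 with the substitution; state before step 1: [3 3 3 4])
step 1 (fire a3): [3 3 6 3]
step 2 (fire a3): [3 3 9 2]
step 3 (fire a1): [4 2 9 2]
step 4 (fire a3): [4 2 12 1]

4 2 12 1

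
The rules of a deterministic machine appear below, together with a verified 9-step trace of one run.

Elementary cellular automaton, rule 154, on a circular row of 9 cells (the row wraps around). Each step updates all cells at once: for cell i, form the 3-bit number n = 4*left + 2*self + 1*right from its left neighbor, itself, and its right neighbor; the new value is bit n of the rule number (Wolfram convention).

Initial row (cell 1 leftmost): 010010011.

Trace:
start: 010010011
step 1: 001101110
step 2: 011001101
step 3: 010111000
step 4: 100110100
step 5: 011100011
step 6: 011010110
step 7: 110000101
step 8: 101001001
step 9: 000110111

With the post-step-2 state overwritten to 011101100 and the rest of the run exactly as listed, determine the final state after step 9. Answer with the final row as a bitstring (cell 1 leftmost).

010011001

state after step 2 := 011101100
step 3: 111001010
step 4: 110110000
step 5: 100101001
step 6: 011000111
step 7: 010101110
step 8: 100001101
step 9: 010011001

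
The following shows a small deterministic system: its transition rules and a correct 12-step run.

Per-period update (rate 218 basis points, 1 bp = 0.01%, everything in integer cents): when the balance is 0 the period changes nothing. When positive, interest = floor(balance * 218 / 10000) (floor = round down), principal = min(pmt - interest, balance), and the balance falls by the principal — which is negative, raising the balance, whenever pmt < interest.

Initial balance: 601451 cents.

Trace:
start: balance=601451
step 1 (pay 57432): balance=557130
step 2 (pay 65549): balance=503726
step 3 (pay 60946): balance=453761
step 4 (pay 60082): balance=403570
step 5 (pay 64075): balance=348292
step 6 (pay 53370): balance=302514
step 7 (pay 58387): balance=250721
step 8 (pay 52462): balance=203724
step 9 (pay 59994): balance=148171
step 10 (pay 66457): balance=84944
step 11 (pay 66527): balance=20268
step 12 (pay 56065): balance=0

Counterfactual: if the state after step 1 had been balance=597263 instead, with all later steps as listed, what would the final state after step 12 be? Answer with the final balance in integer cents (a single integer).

state after step 1 := balance=597263
step 2 (pay 65549): balance=544734
step 3 (pay 60946): balance=495663
step 4 (pay 60082): balance=446386
step 5 (pay 64075): balance=392042
step 6 (pay 53370): balance=347218
step 7 (pay 58387): balance=296400
step 8 (pay 52462): balance=250399
step 9 (pay 59994): balance=195863
step 10 (pay 66457): balance=133675
step 11 (pay 66527): balance=70062
step 12 (pay 56065): balance=15524

15524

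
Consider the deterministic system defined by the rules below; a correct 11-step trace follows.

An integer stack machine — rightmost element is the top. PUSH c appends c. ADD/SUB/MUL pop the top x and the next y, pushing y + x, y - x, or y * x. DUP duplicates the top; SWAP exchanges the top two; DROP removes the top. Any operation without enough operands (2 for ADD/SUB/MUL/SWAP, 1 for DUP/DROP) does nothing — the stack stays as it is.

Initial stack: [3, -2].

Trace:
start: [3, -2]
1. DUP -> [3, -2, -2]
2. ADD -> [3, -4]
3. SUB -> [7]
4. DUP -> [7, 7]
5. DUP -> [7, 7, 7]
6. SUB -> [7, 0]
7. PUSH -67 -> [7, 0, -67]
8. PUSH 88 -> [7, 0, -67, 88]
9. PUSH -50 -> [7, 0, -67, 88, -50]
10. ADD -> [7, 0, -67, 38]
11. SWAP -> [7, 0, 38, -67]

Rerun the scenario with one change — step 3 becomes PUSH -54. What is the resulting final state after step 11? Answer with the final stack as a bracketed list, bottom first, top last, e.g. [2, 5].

[3, -4, -54, 0, 38, -67]

(re-executing from step 3 with the substitution; state before step 3: [3, -4])
3. PUSH -54 -> [3, -4, -54]
4. DUP -> [3, -4, -54, -54]
5. DUP -> [3, -4, -54, -54, -54]
6. SUB -> [3, -4, -54, 0]
7. PUSH -67 -> [3, -4, -54, 0, -67]
8. PUSH 88 -> [3, -4, -54, 0, -67, 88]
9. PUSH -50 -> [3, -4, -54, 0, -67, 88, -50]
10. ADD -> [3, -4, -54, 0, -67, 38]
11. SWAP -> [3, -4, -54, 0, 38, -67]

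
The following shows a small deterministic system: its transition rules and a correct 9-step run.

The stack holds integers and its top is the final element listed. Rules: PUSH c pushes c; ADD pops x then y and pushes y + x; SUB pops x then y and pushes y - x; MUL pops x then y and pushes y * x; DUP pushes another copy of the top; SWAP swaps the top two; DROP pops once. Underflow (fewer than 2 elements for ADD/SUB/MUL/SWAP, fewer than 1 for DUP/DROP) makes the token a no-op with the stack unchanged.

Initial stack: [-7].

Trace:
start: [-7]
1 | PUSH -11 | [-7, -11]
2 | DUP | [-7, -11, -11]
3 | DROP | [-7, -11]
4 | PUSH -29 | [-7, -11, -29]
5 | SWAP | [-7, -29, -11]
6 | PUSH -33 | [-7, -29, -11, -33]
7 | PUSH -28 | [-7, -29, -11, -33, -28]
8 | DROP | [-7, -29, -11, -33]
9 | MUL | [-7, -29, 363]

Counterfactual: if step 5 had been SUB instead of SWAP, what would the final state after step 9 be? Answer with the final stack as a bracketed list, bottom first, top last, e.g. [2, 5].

(re-executing from step 5 with the substitution; state before step 5: [-7, -11, -29])
5 | SUB | [-7, 18]
6 | PUSH -33 | [-7, 18, -33]
7 | PUSH -28 | [-7, 18, -33, -28]
8 | DROP | [-7, 18, -33]
9 | MUL | [-7, -594]

[-7, -594]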